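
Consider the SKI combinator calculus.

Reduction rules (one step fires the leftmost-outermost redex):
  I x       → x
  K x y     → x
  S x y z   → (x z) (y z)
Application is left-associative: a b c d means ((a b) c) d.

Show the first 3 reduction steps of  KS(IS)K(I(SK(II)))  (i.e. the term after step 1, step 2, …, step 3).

  start: KS(IS)K(I(SK(II)))
  →1  SK(I(SK(II)))
  →2  SK(SK(II))
  →3  SK(SKI)

Answer: after 3 steps: SK(SKI)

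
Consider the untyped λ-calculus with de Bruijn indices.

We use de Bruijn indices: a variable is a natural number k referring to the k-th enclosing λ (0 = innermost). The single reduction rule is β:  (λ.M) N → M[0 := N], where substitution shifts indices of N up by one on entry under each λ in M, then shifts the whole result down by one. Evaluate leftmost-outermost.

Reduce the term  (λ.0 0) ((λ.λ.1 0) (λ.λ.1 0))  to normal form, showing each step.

Answer: normal form = λ.λ.1 0  (in 7 steps)

Derivation:
  start: (λ.0 0) ((λ.λ.1 0) (λ.λ.1 0))
  [1] (λ.λ.1 0) (λ.λ.1 0) ((λ.λ.1 0) (λ.λ.1 0))
  [2] (λ.(λ.λ.1 0) 0) ((λ.λ.1 0) (λ.λ.1 0))
  [3] (λ.λ.1 0) ((λ.λ.1 0) (λ.λ.1 0))
  [4] λ.(λ.λ.1 0) (λ.λ.1 0) 0
  [5] λ.(λ.(λ.λ.1 0) 0) 0
  [6] λ.(λ.λ.1 0) 0
  [7] λ.λ.1 0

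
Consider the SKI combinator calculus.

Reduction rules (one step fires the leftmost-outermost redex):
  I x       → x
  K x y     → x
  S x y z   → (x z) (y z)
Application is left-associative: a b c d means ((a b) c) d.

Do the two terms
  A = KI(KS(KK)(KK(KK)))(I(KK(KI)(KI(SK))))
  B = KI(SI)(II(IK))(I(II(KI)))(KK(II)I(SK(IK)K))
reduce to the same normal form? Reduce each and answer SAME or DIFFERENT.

Answer: SAME — A ⇓ KI, B ⇓ KI

Derivation:
Term A:
  start: KI(KS(KK)(KK(KK)))(I(KK(KI)(KI(SK))))
  →1  I(I(KK(KI)(KI(SK))))
  →2  I(KK(KI)(KI(SK)))
  →3  KK(KI)(KI(SK))
  →4  K(KI(SK))
  →5  KI

Term B:
  start: KI(SI)(II(IK))(I(II(KI)))(KK(II)I(SK(IK)K))
  →1  I(II(IK))(I(II(KI)))(KK(II)I(SK(IK)K))
  →2  II(IK)(I(II(KI)))(KK(II)I(SK(IK)K))
  →3  I(IK)(I(II(KI)))(KK(II)I(SK(IK)K))
  →4  IK(I(II(KI)))(KK(II)I(SK(IK)K))
  →5  K(I(II(KI)))(KK(II)I(SK(IK)K))
  →6  I(II(KI))
  →7  II(KI)
  →8  I(KI)
  →9  KI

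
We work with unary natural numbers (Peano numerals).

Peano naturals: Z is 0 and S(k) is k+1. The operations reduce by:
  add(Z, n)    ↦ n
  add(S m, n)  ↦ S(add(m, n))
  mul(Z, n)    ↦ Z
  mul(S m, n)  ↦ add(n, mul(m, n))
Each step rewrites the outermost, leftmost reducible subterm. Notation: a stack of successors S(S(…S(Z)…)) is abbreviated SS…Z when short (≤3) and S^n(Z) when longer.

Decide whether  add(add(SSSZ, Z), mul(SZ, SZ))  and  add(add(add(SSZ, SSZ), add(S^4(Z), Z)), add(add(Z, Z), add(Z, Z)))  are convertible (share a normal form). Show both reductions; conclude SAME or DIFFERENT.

Term A:
  start: add(add(SSSZ, Z), mul(SZ, SZ))
  →1  add(S(add(SSZ, Z)), mul(SZ, SZ))
  →2  S(add(add(SSZ, Z), mul(SZ, SZ)))
  →3  S(add(S(add(SZ, Z)), mul(SZ, SZ)))
  →4  S(S(add(add(SZ, Z), mul(SZ, SZ))))
  →5  S(S(add(S(add(Z, Z)), mul(SZ, SZ))))
  →6  S(S(S(add(add(Z, Z), mul(SZ, SZ)))))
  →7  S(S(S(add(Z, mul(SZ, SZ)))))
  →8  S(S(S(mul(SZ, SZ))))
  →9  S(S(S(add(SZ, mul(Z, SZ)))))
  →10  S(S(S(S(add(Z, mul(Z, SZ))))))
  →11  S(S(S(S(mul(Z, SZ)))))
  →12  S^4(Z)

Term B:
  start: add(add(add(SSZ, SSZ), add(S^4(Z), Z)), add(add(Z, Z), add(Z, Z)))
  →1  add(add(S(add(SZ, SSZ)), add(S^4(Z), Z)), add(add(Z, Z), add(Z, Z)))
  →2  add(S(add(add(SZ, SSZ), add(S^4(Z), Z))), add(add(Z, Z), add(Z, Z)))
  →3  S(add(add(add(SZ, SSZ), add(S^4(Z), Z)), add(add(Z, Z), add(Z, Z))))
  →4  S(add(add(S(add(Z, SSZ)), add(S^4(Z), Z)), add(add(Z, Z), add(Z, Z))))
  →5  S(add(S(add(add(Z, SSZ), add(S^4(Z), Z))), add(add(Z, Z), add(Z, Z))))
  →6  S(S(add(add(add(Z, SSZ), add(S^4(Z), Z)), add(add(Z, Z), add(Z, Z)))))
  →7  S(S(add(add(SSZ, add(S^4(Z), Z)), add(add(Z, Z), add(Z, Z)))))
  →8  S(S(add(S(add(SZ, add(S^4(Z), Z))), add(add(Z, Z), add(Z, Z)))))
  →9  S(S(S(add(add(SZ, add(S^4(Z), Z)), add(add(Z, Z), add(Z, Z))))))
  →10  S(S(S(add(S(add(Z, add(S^4(Z), Z))), add(add(Z, Z), add(Z, Z))))))
  →11  S(S(S(S(add(add(Z, add(S^4(Z), Z)), add(add(Z, Z), add(Z, Z)))))))
  →12  S(S(S(S(add(add(S^4(Z), Z), add(add(Z, Z), add(Z, Z)))))))
  →13  S(S(S(S(add(S(add(SSSZ, Z)), add(add(Z, Z), add(Z, Z)))))))
  →14  S(S(S(S(S(add(add(SSSZ, Z), add(add(Z, Z), add(Z, Z))))))))
  →15  S(S(S(S(S(add(S(add(SSZ, Z)), add(add(Z, Z), add(Z, Z))))))))
  →16  S(S(S(S(S(S(add(add(SSZ, Z), add(add(Z, Z), add(Z, Z)))))))))
  →17  S(S(S(S(S(S(add(S(add(SZ, Z)), add(add(Z, Z), add(Z, Z)))))))))
  →18  S(S(S(S(S(S(S(add(add(SZ, Z), add(add(Z, Z), add(Z, Z))))))))))
  →19  S(S(S(S(S(S(S(add(S(add(Z, Z)), add(add(Z, Z), add(Z, Z))))))))))
  →20  S(S(S(S(S(S(S(S(add(add(Z, Z), add(add(Z, Z), add(Z, Z)))))))))))
  →21  S(S(S(S(S(S(S(S(add(Z, add(add(Z, Z), add(Z, Z)))))))))))
  →22  S(S(S(S(S(S(S(S(add(add(Z, Z), add(Z, Z))))))))))
  →23  S(S(S(S(S(S(S(S(add(Z, add(Z, Z))))))))))
  →24  S(S(S(S(S(S(S(S(add(Z, Z)))))))))
  →25  S^8(Z)

Answer: DIFFERENT — A ⇓ S^4(Z), B ⇓ S^8(Z)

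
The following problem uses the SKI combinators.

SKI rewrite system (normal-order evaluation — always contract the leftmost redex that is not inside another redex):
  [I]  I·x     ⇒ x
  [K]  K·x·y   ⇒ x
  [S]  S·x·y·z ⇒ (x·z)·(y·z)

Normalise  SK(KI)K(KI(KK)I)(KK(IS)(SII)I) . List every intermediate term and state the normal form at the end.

Answer: normal form = I  (in 5 steps)

Derivation:
  start: SK(KI)K(KI(KK)I)(KK(IS)(SII)I)
  step 1: KK(KIK)(KI(KK)I)(KK(IS)(SII)I)
  step 2: K(KI(KK)I)(KK(IS)(SII)I)
  step 3: KI(KK)I
  step 4: II
  step 5: I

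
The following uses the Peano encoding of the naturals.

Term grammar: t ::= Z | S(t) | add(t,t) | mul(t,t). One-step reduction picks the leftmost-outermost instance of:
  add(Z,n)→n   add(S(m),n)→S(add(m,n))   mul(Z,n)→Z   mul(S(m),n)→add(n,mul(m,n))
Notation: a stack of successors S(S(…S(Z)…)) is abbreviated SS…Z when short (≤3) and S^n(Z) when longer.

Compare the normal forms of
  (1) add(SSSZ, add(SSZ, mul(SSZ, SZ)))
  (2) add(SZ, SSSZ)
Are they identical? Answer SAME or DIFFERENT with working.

Answer: DIFFERENT — A ⇓ S^7(Z), B ⇓ S^4(Z)

Derivation:
Term A:
  start: add(SSSZ, add(SSZ, mul(SSZ, SZ)))
  [1] S(add(SSZ, add(SSZ, mul(SSZ, SZ))))
  [2] S(S(add(SZ, add(SSZ, mul(SSZ, SZ)))))
  [3] S(S(S(add(Z, add(SSZ, mul(SSZ, SZ))))))
  [4] S(S(S(add(SSZ, mul(SSZ, SZ)))))
  [5] S(S(S(S(add(SZ, mul(SSZ, SZ))))))
  [6] S(S(S(S(S(add(Z, mul(SSZ, SZ)))))))
  [7] S(S(S(S(S(mul(SSZ, SZ))))))
  [8] S(S(S(S(S(add(SZ, mul(SZ, SZ)))))))
  [9] S(S(S(S(S(S(add(Z, mul(SZ, SZ))))))))
  [10] S(S(S(S(S(S(mul(SZ, SZ)))))))
  [11] S(S(S(S(S(S(add(SZ, mul(Z, SZ))))))))
  [12] S(S(S(S(S(S(S(add(Z, mul(Z, SZ)))))))))
  [13] S(S(S(S(S(S(S(mul(Z, SZ))))))))
  [14] S^7(Z)

Term B:
  start: add(SZ, SSSZ)
  [1] S(add(Z, SSSZ))
  [2] S^4(Z)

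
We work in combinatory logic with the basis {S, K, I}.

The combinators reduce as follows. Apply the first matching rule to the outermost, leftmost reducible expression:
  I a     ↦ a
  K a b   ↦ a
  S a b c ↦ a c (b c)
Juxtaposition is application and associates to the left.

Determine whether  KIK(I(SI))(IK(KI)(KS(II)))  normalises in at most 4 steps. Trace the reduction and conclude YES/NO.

  start: KIK(I(SI))(IK(KI)(KS(II)))
  →1  I(I(SI))(IK(KI)(KS(II)))
  →2  I(SI)(IK(KI)(KS(II)))
  →3  SI(IK(KI)(KS(II)))
  →4  SI(K(KI)(KS(II)))

Answer: NO — after 4 steps the term is SI(K(KI)(KS(II))), not yet normal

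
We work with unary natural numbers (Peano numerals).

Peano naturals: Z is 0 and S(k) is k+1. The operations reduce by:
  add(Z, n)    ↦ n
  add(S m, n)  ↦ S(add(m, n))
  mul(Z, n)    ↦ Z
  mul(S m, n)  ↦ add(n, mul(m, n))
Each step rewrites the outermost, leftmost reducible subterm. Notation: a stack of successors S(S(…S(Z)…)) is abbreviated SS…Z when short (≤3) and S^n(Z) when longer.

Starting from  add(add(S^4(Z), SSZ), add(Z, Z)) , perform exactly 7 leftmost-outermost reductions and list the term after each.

Answer: after 7 steps: S(S(S(add(S(add(Z, SSZ)), add(Z, Z)))))

Reduction:
  start: add(add(S^4(Z), SSZ), add(Z, Z))
  step 1: add(S(add(SSSZ, SSZ)), add(Z, Z))
  step 2: S(add(add(SSSZ, SSZ), add(Z, Z)))
  step 3: S(add(S(add(SSZ, SSZ)), add(Z, Z)))
  step 4: S(S(add(add(SSZ, SSZ), add(Z, Z))))
  step 5: S(S(add(S(add(SZ, SSZ)), add(Z, Z))))
  step 6: S(S(S(add(add(SZ, SSZ), add(Z, Z)))))
  step 7: S(S(S(add(S(add(Z, SSZ)), add(Z, Z)))))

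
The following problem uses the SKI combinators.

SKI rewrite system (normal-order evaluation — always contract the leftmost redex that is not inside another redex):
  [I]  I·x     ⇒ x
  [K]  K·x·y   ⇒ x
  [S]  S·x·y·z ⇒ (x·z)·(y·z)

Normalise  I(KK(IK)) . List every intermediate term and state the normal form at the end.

Answer: normal form = K  (in 2 steps)

Reduction:
  start: I(KK(IK))
  [1] KK(IK)
  [2] K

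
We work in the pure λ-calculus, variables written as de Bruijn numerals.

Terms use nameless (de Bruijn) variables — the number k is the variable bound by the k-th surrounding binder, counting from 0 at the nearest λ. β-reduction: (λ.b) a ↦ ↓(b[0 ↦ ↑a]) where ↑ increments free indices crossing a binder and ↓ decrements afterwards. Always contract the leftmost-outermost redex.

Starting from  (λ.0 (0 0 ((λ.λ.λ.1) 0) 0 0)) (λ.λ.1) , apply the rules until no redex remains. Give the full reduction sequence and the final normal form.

Answer: normal form = λ.λ.λ.1  (in 6 steps)

Reduction:
  start: (λ.0 (0 0 ((λ.λ.λ.1) 0) 0 0)) (λ.λ.1)
  [1] (λ.λ.1) ((λ.λ.1) (λ.λ.1) ((λ.λ.λ.1) (λ.λ.1)) (λ.λ.1) (λ.λ.1))
  [2] λ.(λ.λ.1) (λ.λ.1) ((λ.λ.λ.1) (λ.λ.1)) (λ.λ.1) (λ.λ.1)
  [3] λ.(λ.λ.λ.1) ((λ.λ.λ.1) (λ.λ.1)) (λ.λ.1) (λ.λ.1)
  [4] λ.(λ.λ.1) (λ.λ.1) (λ.λ.1)
  [5] λ.(λ.λ.λ.1) (λ.λ.1)
  [6] λ.λ.λ.1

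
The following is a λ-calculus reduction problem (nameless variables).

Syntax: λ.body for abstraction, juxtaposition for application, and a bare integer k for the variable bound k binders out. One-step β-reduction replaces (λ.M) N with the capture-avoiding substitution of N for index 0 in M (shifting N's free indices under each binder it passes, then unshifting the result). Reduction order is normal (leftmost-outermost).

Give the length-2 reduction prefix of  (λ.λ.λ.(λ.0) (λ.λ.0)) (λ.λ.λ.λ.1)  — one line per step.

Answer: after 2 steps: λ.λ.λ.λ.0

Derivation:
  start: (λ.λ.λ.(λ.0) (λ.λ.0)) (λ.λ.λ.λ.1)
  →1  λ.λ.(λ.0) (λ.λ.0)
  →2  λ.λ.λ.λ.0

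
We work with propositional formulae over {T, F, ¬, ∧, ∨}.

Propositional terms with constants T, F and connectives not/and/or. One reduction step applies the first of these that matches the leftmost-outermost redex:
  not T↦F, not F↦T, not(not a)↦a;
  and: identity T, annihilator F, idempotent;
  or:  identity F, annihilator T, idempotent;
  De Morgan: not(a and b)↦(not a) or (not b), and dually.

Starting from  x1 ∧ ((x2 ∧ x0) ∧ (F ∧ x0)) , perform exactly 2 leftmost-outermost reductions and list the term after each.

Answer: after 2 steps: x1 ∧ F

Working:
  start: x1 ∧ ((x2 ∧ x0) ∧ (F ∧ x0))
  [1] x1 ∧ ((x2 ∧ x0) ∧ F)
  [2] x1 ∧ F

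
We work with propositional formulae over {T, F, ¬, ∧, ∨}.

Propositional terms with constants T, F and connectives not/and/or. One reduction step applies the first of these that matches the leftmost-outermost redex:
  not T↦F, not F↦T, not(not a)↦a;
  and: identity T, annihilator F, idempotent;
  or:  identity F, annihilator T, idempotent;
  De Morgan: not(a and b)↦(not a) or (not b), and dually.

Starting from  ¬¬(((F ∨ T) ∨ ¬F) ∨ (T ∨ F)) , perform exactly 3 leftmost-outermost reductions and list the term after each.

  start: ¬¬(((F ∨ T) ∨ ¬F) ∨ (T ∨ F))
  [1] ((F ∨ T) ∨ ¬F) ∨ (T ∨ F)
  [2] (T ∨ ¬F) ∨ (T ∨ F)
  [3] T ∨ (T ∨ F)

Answer: after 3 steps: T ∨ (T ∨ F)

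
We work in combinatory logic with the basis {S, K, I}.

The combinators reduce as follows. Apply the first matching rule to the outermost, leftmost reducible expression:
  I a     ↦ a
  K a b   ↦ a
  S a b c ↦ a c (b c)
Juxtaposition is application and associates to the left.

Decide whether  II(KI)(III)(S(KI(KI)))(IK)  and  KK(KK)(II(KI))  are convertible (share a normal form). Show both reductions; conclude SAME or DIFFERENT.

Answer: DIFFERENT — A ⇓ SIK, B ⇓ K(KI)

Working:
Term A:
  start: II(KI)(III)(S(KI(KI)))(IK)
  →1  I(KI)(III)(S(KI(KI)))(IK)
  →2  KI(III)(S(KI(KI)))(IK)
  →3  I(S(KI(KI)))(IK)
  →4  S(KI(KI))(IK)
  →5  SI(IK)
  →6  SIK

Term B:
  start: KK(KK)(II(KI))
  →1  K(II(KI))
  →2  K(I(KI))
  →3  K(KI)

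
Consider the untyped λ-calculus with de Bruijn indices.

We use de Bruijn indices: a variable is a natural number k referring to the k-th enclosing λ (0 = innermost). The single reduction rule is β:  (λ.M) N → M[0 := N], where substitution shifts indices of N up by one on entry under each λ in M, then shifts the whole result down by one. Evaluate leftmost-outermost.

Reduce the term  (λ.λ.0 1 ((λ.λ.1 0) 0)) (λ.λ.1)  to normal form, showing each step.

  start: (λ.λ.0 1 ((λ.λ.1 0) 0)) (λ.λ.1)
  →1  λ.0 (λ.λ.1) ((λ.λ.1 0) 0)
  →2  λ.0 (λ.λ.1) (λ.1 0)

Answer: normal form = λ.0 (λ.λ.1) (λ.1 0)  (in 2 steps)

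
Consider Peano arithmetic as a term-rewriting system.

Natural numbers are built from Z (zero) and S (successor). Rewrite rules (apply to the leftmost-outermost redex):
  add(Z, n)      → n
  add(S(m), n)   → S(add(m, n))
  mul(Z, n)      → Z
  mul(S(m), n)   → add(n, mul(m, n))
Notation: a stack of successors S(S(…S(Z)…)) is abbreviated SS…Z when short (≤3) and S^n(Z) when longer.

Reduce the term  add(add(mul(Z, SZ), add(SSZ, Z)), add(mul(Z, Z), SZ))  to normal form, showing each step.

Answer: normal form = SSSZ  (in 10 steps)

Working:
  start: add(add(mul(Z, SZ), add(SSZ, Z)), add(mul(Z, Z), SZ))
  →1  add(add(Z, add(SSZ, Z)), add(mul(Z, Z), SZ))
  →2  add(add(SSZ, Z), add(mul(Z, Z), SZ))
  →3  add(S(add(SZ, Z)), add(mul(Z, Z), SZ))
  →4  S(add(add(SZ, Z), add(mul(Z, Z), SZ)))
  →5  S(add(S(add(Z, Z)), add(mul(Z, Z), SZ)))
  →6  S(S(add(add(Z, Z), add(mul(Z, Z), SZ))))
  →7  S(S(add(Z, add(mul(Z, Z), SZ))))
  →8  S(S(add(mul(Z, Z), SZ)))
  →9  S(S(add(Z, SZ)))
  →10  SSSZ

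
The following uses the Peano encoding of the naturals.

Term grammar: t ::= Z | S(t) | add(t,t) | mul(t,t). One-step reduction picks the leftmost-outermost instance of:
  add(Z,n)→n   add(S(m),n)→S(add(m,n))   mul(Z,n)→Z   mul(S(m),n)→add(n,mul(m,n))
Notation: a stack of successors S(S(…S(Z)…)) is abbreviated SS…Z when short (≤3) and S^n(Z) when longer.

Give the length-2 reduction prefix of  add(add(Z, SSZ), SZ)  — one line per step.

Answer: after 2 steps: S(add(SZ, SZ))

Derivation:
  start: add(add(Z, SSZ), SZ)
  step 1: add(SSZ, SZ)
  step 2: S(add(SZ, SZ))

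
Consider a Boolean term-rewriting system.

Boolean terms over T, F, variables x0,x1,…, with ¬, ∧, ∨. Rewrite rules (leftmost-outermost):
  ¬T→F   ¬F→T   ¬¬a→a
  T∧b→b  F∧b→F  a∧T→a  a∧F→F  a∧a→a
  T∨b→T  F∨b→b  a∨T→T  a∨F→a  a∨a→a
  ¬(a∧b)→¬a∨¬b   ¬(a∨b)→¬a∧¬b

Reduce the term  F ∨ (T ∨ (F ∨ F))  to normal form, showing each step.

  start: F ∨ (T ∨ (F ∨ F))
  [1] T ∨ (F ∨ F)
  [2] T

Answer: normal form = T  (in 2 steps)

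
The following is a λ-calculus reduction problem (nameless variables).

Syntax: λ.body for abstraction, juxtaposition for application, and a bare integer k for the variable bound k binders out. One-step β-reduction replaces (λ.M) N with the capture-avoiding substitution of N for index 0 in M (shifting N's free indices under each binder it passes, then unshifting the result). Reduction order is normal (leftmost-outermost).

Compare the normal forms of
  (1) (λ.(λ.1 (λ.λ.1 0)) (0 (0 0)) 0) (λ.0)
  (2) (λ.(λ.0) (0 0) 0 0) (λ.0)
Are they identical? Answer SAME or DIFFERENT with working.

Answer: SAME — A ⇓ λ.0, B ⇓ λ.0

Reduction:
Term A:
  start: (λ.(λ.1 (λ.λ.1 0)) (0 (0 0)) 0) (λ.0)
  →1  (λ.(λ.0) (λ.λ.1 0)) ((λ.0) ((λ.0) (λ.0))) (λ.0)
  →2  (λ.0) (λ.λ.1 0) (λ.0)
  →3  (λ.λ.1 0) (λ.0)
  →4  λ.(λ.0) 0
  →5  λ.0

Term B:
  start: (λ.(λ.0) (0 0) 0 0) (λ.0)
  →1  (λ.0) ((λ.0) (λ.0)) (λ.0) (λ.0)
  →2  (λ.0) (λ.0) (λ.0) (λ.0)
  →3  (λ.0) (λ.0) (λ.0)
  →4  (λ.0) (λ.0)
  →5  λ.0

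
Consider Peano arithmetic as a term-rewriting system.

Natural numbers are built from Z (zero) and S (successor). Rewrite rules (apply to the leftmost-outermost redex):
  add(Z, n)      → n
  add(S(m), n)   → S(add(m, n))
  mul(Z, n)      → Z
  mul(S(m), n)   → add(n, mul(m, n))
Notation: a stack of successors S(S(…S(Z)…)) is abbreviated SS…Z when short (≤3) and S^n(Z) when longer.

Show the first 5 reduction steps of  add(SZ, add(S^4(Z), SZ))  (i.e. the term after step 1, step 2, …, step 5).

  start: add(SZ, add(S^4(Z), SZ))
  →1  S(add(Z, add(S^4(Z), SZ)))
  →2  S(add(S^4(Z), SZ))
  →3  S(S(add(SSSZ, SZ)))
  →4  S(S(S(add(SSZ, SZ))))
  →5  S(S(S(S(add(SZ, SZ)))))

Answer: after 5 steps: S(S(S(S(add(SZ, SZ)))))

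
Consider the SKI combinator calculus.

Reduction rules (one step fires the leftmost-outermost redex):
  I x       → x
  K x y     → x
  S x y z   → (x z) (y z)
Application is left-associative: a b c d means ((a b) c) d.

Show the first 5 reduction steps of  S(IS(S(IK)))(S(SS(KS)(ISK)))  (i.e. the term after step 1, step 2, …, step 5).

Answer: after 5 steps: S(S(SK))(S(S(SK)S))

Reduction:
  start: S(IS(S(IK)))(S(SS(KS)(ISK)))
  step 1: S(S(S(IK)))(S(SS(KS)(ISK)))
  step 2: S(S(SK))(S(SS(KS)(ISK)))
  step 3: S(S(SK))(S(S(ISK)(KS(ISK))))
  step 4: S(S(SK))(S(S(SK)(KS(ISK))))
  step 5: S(S(SK))(S(S(SK)S))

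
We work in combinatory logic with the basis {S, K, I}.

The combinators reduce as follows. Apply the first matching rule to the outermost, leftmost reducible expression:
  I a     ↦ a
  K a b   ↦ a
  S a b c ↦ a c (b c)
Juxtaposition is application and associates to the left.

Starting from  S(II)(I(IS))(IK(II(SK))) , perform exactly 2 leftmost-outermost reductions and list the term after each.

Answer: after 2 steps: I(IK(II(SK)))(I(IS)(IK(II(SK))))

Derivation:
  start: S(II)(I(IS))(IK(II(SK)))
  [1] II(IK(II(SK)))(I(IS)(IK(II(SK))))
  [2] I(IK(II(SK)))(I(IS)(IK(II(SK))))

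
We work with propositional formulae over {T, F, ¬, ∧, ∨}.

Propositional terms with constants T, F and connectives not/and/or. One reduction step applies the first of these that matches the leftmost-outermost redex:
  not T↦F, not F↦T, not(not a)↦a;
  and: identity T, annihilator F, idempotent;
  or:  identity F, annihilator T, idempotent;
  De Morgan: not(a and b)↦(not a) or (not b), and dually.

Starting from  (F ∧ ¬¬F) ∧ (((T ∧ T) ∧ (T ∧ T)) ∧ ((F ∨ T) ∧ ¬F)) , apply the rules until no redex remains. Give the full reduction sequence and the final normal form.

Answer: normal form = F  (in 2 steps)

Reduction:
  start: (F ∧ ¬¬F) ∧ (((T ∧ T) ∧ (T ∧ T)) ∧ ((F ∨ T) ∧ ¬F))
  step 1: F ∧ (((T ∧ T) ∧ (T ∧ T)) ∧ ((F ∨ T) ∧ ¬F))
  step 2: F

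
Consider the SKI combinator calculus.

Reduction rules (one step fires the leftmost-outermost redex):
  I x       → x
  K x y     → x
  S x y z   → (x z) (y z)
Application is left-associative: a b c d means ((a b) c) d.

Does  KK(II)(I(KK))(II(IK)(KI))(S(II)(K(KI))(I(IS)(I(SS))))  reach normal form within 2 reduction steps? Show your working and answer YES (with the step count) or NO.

Answer: NO — after 2 steps the term is I(KK)(S(II)(K(KI))(I(IS)(I(SS)))), not yet normal

Derivation:
  start: KK(II)(I(KK))(II(IK)(KI))(S(II)(K(KI))(I(IS)(I(SS))))
  step 1: K(I(KK))(II(IK)(KI))(S(II)(K(KI))(I(IS)(I(SS))))
  step 2: I(KK)(S(II)(K(KI))(I(IS)(I(SS))))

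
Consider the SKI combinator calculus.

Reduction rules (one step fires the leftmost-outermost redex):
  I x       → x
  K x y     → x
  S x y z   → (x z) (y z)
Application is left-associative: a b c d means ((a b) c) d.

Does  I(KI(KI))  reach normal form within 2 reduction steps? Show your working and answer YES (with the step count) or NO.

Answer: YES — reaches normal form I in 2 ≤ 2 steps

Derivation:
  start: I(KI(KI))
  →1  KI(KI)
  →2  I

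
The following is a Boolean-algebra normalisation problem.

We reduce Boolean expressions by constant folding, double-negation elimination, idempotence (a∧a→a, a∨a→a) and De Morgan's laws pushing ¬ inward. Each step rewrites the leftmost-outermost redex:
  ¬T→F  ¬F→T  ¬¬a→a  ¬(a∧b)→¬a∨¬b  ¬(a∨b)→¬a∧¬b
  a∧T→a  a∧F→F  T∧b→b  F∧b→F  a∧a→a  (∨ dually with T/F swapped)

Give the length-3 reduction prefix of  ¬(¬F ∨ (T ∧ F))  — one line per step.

Answer: after 3 steps: F

Working:
  start: ¬(¬F ∨ (T ∧ F))
  →1  ¬¬F ∧ ¬(T ∧ F)
  →2  F ∧ ¬(T ∧ F)
  →3  F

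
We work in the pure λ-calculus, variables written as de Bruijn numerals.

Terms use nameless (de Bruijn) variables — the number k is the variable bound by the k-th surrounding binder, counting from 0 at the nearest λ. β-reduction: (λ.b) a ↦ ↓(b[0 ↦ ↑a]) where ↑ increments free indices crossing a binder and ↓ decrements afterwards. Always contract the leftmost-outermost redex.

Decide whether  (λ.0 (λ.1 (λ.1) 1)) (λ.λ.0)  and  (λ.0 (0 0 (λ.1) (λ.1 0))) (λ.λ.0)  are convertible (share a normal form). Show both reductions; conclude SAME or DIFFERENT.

Term A:
  start: (λ.0 (λ.1 (λ.1) 1)) (λ.λ.0)
  →1  (λ.λ.0) (λ.(λ.λ.0) (λ.1) (λ.λ.0))
  →2  λ.0

Term B:
  start: (λ.0 (0 0 (λ.1) (λ.1 0))) (λ.λ.0)
  →1  (λ.λ.0) ((λ.λ.0) (λ.λ.0) (λ.λ.λ.0) (λ.(λ.λ.0) 0))
  →2  λ.0

Answer: SAME — A ⇓ λ.0, B ⇓ λ.0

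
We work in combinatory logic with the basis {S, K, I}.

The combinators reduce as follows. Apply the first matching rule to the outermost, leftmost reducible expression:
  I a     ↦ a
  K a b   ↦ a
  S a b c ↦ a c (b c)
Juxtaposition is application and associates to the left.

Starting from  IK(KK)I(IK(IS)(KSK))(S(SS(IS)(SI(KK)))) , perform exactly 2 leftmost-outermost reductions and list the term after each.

  start: IK(KK)I(IK(IS)(KSK))(S(SS(IS)(SI(KK))))
  →1  K(KK)I(IK(IS)(KSK))(S(SS(IS)(SI(KK))))
  →2  KK(IK(IS)(KSK))(S(SS(IS)(SI(KK))))

Answer: after 2 steps: KK(IK(IS)(KSK))(S(SS(IS)(SI(KK))))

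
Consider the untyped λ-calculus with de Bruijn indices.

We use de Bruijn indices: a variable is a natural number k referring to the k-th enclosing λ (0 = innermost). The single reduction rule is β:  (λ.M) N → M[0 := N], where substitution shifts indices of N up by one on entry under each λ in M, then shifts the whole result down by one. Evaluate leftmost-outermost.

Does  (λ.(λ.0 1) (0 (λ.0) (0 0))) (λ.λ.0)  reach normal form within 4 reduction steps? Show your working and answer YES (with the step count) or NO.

Answer: NO — after 4 steps the term is (λ.λ.0) (λ.λ.0) (λ.λ.0), not yet normal

Derivation:
  start: (λ.(λ.0 1) (0 (λ.0) (0 0))) (λ.λ.0)
  step 1: (λ.0 (λ.λ.0)) ((λ.λ.0) (λ.0) ((λ.λ.0) (λ.λ.0)))
  step 2: (λ.λ.0) (λ.0) ((λ.λ.0) (λ.λ.0)) (λ.λ.0)
  step 3: (λ.0) ((λ.λ.0) (λ.λ.0)) (λ.λ.0)
  step 4: (λ.λ.0) (λ.λ.0) (λ.λ.0)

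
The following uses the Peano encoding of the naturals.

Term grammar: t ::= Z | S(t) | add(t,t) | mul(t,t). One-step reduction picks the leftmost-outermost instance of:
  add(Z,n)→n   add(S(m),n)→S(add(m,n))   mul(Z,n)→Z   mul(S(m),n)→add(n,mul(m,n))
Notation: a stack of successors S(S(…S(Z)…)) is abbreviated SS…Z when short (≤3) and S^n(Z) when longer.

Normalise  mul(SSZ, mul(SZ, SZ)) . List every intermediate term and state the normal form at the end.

  start: mul(SSZ, mul(SZ, SZ))
  →1  add(mul(SZ, SZ), mul(SZ, mul(SZ, SZ)))
  →2  add(add(SZ, mul(Z, SZ)), mul(SZ, mul(SZ, SZ)))
  →3  add(S(add(Z, mul(Z, SZ))), mul(SZ, mul(SZ, SZ)))
  →4  S(add(add(Z, mul(Z, SZ)), mul(SZ, mul(SZ, SZ))))
  →5  S(add(mul(Z, SZ), mul(SZ, mul(SZ, SZ))))
  →6  S(add(Z, mul(SZ, mul(SZ, SZ))))
  →7  S(mul(SZ, mul(SZ, SZ)))
  →8  S(add(mul(SZ, SZ), mul(Z, mul(SZ, SZ))))
  →9  S(add(add(SZ, mul(Z, SZ)), mul(Z, mul(SZ, SZ))))
  →10  S(add(S(add(Z, mul(Z, SZ))), mul(Z, mul(SZ, SZ))))
  →11  S(S(add(add(Z, mul(Z, SZ)), mul(Z, mul(SZ, SZ)))))
  →12  S(S(add(mul(Z, SZ), mul(Z, mul(SZ, SZ)))))
  →13  S(S(add(Z, mul(Z, mul(SZ, SZ)))))
  →14  S(S(mul(Z, mul(SZ, SZ))))
  →15  SSZ

Answer: normal form = SSZ  (in 15 steps)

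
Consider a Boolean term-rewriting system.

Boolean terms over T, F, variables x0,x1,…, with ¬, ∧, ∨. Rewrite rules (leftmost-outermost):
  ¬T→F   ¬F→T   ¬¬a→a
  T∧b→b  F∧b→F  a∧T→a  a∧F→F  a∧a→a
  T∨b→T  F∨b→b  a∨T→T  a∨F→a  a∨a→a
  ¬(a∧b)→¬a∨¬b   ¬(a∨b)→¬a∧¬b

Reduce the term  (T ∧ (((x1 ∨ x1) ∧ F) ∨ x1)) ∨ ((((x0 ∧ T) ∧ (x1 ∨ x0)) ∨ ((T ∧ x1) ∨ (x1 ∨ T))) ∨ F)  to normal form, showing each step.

  start: (T ∧ (((x1 ∨ x1) ∧ F) ∨ x1)) ∨ ((((x0 ∧ T) ∧ (x1 ∨ x0)) ∨ ((T ∧ x1) ∨ (x1 ∨ T))) ∨ F)
  [1] (((x1 ∨ x1) ∧ F) ∨ x1) ∨ ((((x0 ∧ T) ∧ (x1 ∨ x0)) ∨ ((T ∧ x1) ∨ (x1 ∨ T))) ∨ F)
  [2] (F ∨ x1) ∨ ((((x0 ∧ T) ∧ (x1 ∨ x0)) ∨ ((T ∧ x1) ∨ (x1 ∨ T))) ∨ F)
  [3] x1 ∨ ((((x0 ∧ T) ∧ (x1 ∨ x0)) ∨ ((T ∧ x1) ∨ (x1 ∨ T))) ∨ F)
  [4] x1 ∨ (((x0 ∧ T) ∧ (x1 ∨ x0)) ∨ ((T ∧ x1) ∨ (x1 ∨ T)))
  [5] x1 ∨ ((x0 ∧ (x1 ∨ x0)) ∨ ((T ∧ x1) ∨ (x1 ∨ T)))
  [6] x1 ∨ ((x0 ∧ (x1 ∨ x0)) ∨ (x1 ∨ (x1 ∨ T)))
  [7] x1 ∨ ((x0 ∧ (x1 ∨ x0)) ∨ (x1 ∨ T))
  [8] x1 ∨ ((x0 ∧ (x1 ∨ x0)) ∨ T)
  [9] x1 ∨ T
  [10] T

Answer: normal form = T  (in 10 steps)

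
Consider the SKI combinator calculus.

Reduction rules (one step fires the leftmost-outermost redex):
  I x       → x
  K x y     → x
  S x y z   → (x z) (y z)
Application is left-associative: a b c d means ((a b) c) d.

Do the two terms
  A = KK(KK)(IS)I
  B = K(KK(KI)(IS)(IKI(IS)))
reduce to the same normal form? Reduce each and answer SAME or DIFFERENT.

Term A:
  start: KK(KK)(IS)I
  step 1: K(IS)I
  step 2: IS
  step 3: S

Term B:
  start: K(KK(KI)(IS)(IKI(IS)))
  step 1: K(K(IS)(IKI(IS)))
  step 2: K(IS)
  step 3: KS

Answer: DIFFERENT — A ⇓ S, B ⇓ KS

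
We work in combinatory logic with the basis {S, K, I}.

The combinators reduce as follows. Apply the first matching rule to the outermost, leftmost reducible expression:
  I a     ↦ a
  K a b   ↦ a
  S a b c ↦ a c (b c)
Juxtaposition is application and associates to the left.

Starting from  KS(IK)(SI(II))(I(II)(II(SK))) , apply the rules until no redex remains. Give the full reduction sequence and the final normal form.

  start: KS(IK)(SI(II))(I(II)(II(SK)))
  step 1: S(SI(II))(I(II)(II(SK)))
  step 2: S(SII)(I(II)(II(SK)))
  step 3: S(SII)(II(II(SK)))
  step 4: S(SII)(I(II(SK)))
  step 5: S(SII)(II(SK))
  step 6: S(SII)(I(SK))
  step 7: S(SII)(SK)

Answer: normal form = S(SII)(SK)  (in 7 steps)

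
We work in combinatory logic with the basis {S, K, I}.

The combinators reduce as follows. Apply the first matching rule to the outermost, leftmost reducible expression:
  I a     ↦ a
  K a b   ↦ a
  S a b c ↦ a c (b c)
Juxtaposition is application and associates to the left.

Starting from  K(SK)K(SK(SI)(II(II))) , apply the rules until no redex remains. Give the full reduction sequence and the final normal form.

Answer: normal form = SKI  (in 6 steps)

Working:
  start: K(SK)K(SK(SI)(II(II)))
  step 1: SK(SK(SI)(II(II)))
  step 2: SK(K(II(II))(SI(II(II))))
  step 3: SK(II(II))
  step 4: SK(I(II))
  step 5: SK(II)
  step 6: SKI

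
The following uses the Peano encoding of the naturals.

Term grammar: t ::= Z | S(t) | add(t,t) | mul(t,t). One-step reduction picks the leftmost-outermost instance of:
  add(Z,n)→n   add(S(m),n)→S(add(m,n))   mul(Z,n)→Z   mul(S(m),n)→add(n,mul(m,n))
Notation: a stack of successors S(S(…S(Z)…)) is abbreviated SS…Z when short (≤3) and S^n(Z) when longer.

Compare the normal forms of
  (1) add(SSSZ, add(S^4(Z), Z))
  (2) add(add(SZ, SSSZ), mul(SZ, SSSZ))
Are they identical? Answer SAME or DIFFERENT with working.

Answer: SAME — A ⇓ S^7(Z), B ⇓ S^7(Z)

Reduction:
Term A:
  start: add(SSSZ, add(S^4(Z), Z))
  step 1: S(add(SSZ, add(S^4(Z), Z)))
  step 2: S(S(add(SZ, add(S^4(Z), Z))))
  step 3: S(S(S(add(Z, add(S^4(Z), Z)))))
  step 4: S(S(S(add(S^4(Z), Z))))
  step 5: S(S(S(S(add(SSSZ, Z)))))
  step 6: S(S(S(S(S(add(SSZ, Z))))))
  step 7: S(S(S(S(S(S(add(SZ, Z)))))))
  step 8: S(S(S(S(S(S(S(add(Z, Z))))))))
  step 9: S^7(Z)

Term B:
  start: add(add(SZ, SSSZ), mul(SZ, SSSZ))
  step 1: add(S(add(Z, SSSZ)), mul(SZ, SSSZ))
  step 2: S(add(add(Z, SSSZ), mul(SZ, SSSZ)))
  step 3: S(add(SSSZ, mul(SZ, SSSZ)))
  step 4: S(S(add(SSZ, mul(SZ, SSSZ))))
  step 5: S(S(S(add(SZ, mul(SZ, SSSZ)))))
  step 6: S(S(S(S(add(Z, mul(SZ, SSSZ))))))
  step 7: S(S(S(S(mul(SZ, SSSZ)))))
  step 8: S(S(S(S(add(SSSZ, mul(Z, SSSZ))))))
  step 9: S(S(S(S(S(add(SSZ, mul(Z, SSSZ)))))))
  step 10: S(S(S(S(S(S(add(SZ, mul(Z, SSSZ))))))))
  step 11: S(S(S(S(S(S(S(add(Z, mul(Z, SSSZ)))))))))
  step 12: S(S(S(S(S(S(S(mul(Z, SSSZ))))))))
  step 13: S^7(Z)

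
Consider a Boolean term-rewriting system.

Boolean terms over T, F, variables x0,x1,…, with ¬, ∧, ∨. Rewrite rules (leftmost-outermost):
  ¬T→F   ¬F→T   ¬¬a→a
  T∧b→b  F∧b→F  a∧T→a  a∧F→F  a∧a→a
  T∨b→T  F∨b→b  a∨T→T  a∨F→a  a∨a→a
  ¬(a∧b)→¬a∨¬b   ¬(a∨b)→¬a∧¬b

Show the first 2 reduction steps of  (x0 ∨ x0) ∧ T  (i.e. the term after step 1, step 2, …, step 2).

Answer: after 2 steps: x0

Working:
  start: (x0 ∨ x0) ∧ T
  step 1: x0 ∨ x0
  step 2: x0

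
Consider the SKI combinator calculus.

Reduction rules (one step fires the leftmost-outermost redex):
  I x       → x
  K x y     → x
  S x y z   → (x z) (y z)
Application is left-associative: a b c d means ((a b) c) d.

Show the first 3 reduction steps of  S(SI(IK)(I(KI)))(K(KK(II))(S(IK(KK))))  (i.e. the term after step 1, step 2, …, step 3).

Answer: after 3 steps: S(KI(IK(I(KI))))(K(KK(II))(S(IK(KK))))

Derivation:
  start: S(SI(IK)(I(KI)))(K(KK(II))(S(IK(KK))))
  →1  S(I(I(KI))(IK(I(KI))))(K(KK(II))(S(IK(KK))))
  →2  S(I(KI)(IK(I(KI))))(K(KK(II))(S(IK(KK))))
  →3  S(KI(IK(I(KI))))(K(KK(II))(S(IK(KK))))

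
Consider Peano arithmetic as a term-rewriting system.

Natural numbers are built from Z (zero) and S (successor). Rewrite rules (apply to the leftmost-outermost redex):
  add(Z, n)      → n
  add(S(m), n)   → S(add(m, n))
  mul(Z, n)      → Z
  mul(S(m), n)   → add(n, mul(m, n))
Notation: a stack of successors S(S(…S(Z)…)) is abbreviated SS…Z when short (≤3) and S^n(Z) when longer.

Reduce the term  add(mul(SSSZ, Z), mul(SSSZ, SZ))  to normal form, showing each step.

Answer: normal form = SSSZ  (in 18 steps)

Reduction:
  start: add(mul(SSSZ, Z), mul(SSSZ, SZ))
  →1  add(add(Z, mul(SSZ, Z)), mul(SSSZ, SZ))
  →2  add(mul(SSZ, Z), mul(SSSZ, SZ))
  →3  add(add(Z, mul(SZ, Z)), mul(SSSZ, SZ))
  →4  add(mul(SZ, Z), mul(SSSZ, SZ))
  →5  add(add(Z, mul(Z, Z)), mul(SSSZ, SZ))
  →6  add(mul(Z, Z), mul(SSSZ, SZ))
  →7  add(Z, mul(SSSZ, SZ))
  →8  mul(SSSZ, SZ)
  →9  add(SZ, mul(SSZ, SZ))
  →10  S(add(Z, mul(SSZ, SZ)))
  →11  S(mul(SSZ, SZ))
  →12  S(add(SZ, mul(SZ, SZ)))
  →13  S(S(add(Z, mul(SZ, SZ))))
  →14  S(S(mul(SZ, SZ)))
  →15  S(S(add(SZ, mul(Z, SZ))))
  →16  S(S(S(add(Z, mul(Z, SZ)))))
  →17  S(S(S(mul(Z, SZ))))
  →18  SSSZ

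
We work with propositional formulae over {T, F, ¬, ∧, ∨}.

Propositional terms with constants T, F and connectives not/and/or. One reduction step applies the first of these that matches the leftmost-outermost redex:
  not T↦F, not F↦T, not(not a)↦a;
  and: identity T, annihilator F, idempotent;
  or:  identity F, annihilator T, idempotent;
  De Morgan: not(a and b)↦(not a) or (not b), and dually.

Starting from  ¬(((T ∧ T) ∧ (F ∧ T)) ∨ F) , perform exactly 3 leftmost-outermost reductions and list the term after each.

  start: ¬(((T ∧ T) ∧ (F ∧ T)) ∨ F)
  →1  ¬((T ∧ T) ∧ (F ∧ T)) ∧ ¬F
  →2  (¬(T ∧ T) ∨ ¬(F ∧ T)) ∧ ¬F
  →3  ((¬T ∨ ¬T) ∨ ¬(F ∧ T)) ∧ ¬F

Answer: after 3 steps: ((¬T ∨ ¬T) ∨ ¬(F ∧ T)) ∧ ¬F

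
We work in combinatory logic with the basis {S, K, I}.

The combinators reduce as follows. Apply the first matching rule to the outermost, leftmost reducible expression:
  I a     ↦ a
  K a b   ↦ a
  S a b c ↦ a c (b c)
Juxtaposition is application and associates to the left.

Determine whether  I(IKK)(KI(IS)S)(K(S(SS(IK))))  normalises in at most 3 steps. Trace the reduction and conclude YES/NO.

Answer: NO — after 3 steps the term is K(K(S(SS(IK)))), not yet normal

Reduction:
  start: I(IKK)(KI(IS)S)(K(S(SS(IK))))
  [1] IKK(KI(IS)S)(K(S(SS(IK))))
  [2] KK(KI(IS)S)(K(S(SS(IK))))
  [3] K(K(S(SS(IK))))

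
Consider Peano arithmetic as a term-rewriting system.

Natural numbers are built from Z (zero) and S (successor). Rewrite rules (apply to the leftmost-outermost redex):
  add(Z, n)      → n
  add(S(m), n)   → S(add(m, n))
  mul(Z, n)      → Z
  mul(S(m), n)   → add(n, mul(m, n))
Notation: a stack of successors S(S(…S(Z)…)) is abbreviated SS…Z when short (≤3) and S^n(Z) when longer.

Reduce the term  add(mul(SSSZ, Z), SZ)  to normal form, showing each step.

  start: add(mul(SSSZ, Z), SZ)
  →1  add(add(Z, mul(SSZ, Z)), SZ)
  →2  add(mul(SSZ, Z), SZ)
  →3  add(add(Z, mul(SZ, Z)), SZ)
  →4  add(mul(SZ, Z), SZ)
  →5  add(add(Z, mul(Z, Z)), SZ)
  →6  add(mul(Z, Z), SZ)
  →7  add(Z, SZ)
  →8  SZ

Answer: normal form = SZ  (in 8 steps)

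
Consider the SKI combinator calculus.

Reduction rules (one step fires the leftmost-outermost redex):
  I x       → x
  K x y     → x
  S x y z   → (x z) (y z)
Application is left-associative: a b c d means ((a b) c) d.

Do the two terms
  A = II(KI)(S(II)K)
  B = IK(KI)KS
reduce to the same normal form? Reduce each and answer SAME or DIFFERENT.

Term A:
  start: II(KI)(S(II)K)
  [1] I(KI)(S(II)K)
  [2] KI(S(II)K)
  [3] I

Term B:
  start: IK(KI)KS
  [1] K(KI)KS
  [2] KIS
  [3] I

Answer: SAME — A ⇓ I, B ⇓ I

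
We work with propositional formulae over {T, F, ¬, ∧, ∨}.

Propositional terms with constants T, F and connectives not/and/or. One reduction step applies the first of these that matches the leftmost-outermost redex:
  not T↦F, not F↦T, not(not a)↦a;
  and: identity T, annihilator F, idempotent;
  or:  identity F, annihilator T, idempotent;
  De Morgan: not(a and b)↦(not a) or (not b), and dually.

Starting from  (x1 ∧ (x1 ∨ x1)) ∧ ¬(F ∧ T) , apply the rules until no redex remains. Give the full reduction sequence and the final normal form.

Answer: normal form = x1  (in 6 steps)

Working:
  start: (x1 ∧ (x1 ∨ x1)) ∧ ¬(F ∧ T)
  →1  (x1 ∧ x1) ∧ ¬(F ∧ T)
  →2  x1 ∧ ¬(F ∧ T)
  →3  x1 ∧ (¬F ∨ ¬T)
  →4  x1 ∧ (T ∨ ¬T)
  →5  x1 ∧ T
  →6  x1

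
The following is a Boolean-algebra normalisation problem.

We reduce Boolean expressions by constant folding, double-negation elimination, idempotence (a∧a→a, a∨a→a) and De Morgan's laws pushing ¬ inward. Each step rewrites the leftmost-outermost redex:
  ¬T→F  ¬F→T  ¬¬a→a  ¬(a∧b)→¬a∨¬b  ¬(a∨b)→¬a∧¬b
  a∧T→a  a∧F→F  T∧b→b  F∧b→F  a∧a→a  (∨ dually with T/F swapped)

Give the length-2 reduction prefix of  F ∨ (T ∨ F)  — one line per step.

Answer: after 2 steps: T

Reduction:
  start: F ∨ (T ∨ F)
  step 1: T ∨ F
  step 2: T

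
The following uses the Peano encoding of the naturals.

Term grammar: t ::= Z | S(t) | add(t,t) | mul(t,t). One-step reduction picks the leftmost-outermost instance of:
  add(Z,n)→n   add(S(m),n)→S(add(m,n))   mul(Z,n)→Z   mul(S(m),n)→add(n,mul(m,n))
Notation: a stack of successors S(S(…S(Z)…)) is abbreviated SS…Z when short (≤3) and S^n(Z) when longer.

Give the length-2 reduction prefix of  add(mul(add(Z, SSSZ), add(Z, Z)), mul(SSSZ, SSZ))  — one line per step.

Answer: after 2 steps: add(add(add(Z, Z), mul(SSZ, add(Z, Z))), mul(SSSZ, SSZ))

Working:
  start: add(mul(add(Z, SSSZ), add(Z, Z)), mul(SSSZ, SSZ))
  [1] add(mul(SSSZ, add(Z, Z)), mul(SSSZ, SSZ))
  [2] add(add(add(Z, Z), mul(SSZ, add(Z, Z))), mul(SSSZ, SSZ))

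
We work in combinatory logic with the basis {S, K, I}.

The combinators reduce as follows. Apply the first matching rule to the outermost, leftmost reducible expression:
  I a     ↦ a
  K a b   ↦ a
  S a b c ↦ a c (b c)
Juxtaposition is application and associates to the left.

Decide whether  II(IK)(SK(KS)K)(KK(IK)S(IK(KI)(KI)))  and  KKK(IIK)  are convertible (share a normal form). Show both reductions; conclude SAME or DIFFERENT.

Answer: DIFFERENT — A ⇓ K, B ⇓ KK

Reduction:
Term A:
  start: II(IK)(SK(KS)K)(KK(IK)S(IK(KI)(KI)))
  →1  I(IK)(SK(KS)K)(KK(IK)S(IK(KI)(KI)))
  →2  IK(SK(KS)K)(KK(IK)S(IK(KI)(KI)))
  →3  K(SK(KS)K)(KK(IK)S(IK(KI)(KI)))
  →4  SK(KS)K
  →5  KK(KSK)
  →6  K

Term B:
  start: KKK(IIK)
  →1  K(IIK)
  →2  K(IK)
  →3  KK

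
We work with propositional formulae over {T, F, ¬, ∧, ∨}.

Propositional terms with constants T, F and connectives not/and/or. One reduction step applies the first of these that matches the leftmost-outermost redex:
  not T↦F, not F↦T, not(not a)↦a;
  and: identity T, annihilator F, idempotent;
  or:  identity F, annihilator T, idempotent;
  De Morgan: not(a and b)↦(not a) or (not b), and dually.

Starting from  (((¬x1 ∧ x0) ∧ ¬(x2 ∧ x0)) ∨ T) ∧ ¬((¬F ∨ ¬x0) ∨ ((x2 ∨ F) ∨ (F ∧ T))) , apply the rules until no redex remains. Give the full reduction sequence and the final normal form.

  start: (((¬x1 ∧ x0) ∧ ¬(x2 ∧ x0)) ∨ T) ∧ ¬((¬F ∨ ¬x0) ∨ ((x2 ∨ F) ∨ (F ∧ T)))
  →1  T ∧ ¬((¬F ∨ ¬x0) ∨ ((x2 ∨ F) ∨ (F ∧ T)))
  →2  ¬((¬F ∨ ¬x0) ∨ ((x2 ∨ F) ∨ (F ∧ T)))
  →3  ¬(¬F ∨ ¬x0) ∧ ¬((x2 ∨ F) ∨ (F ∧ T))
  →4  (¬¬F ∧ ¬¬x0) ∧ ¬((x2 ∨ F) ∨ (F ∧ T))
  →5  (F ∧ ¬¬x0) ∧ ¬((x2 ∨ F) ∨ (F ∧ T))
  →6  F ∧ ¬((x2 ∨ F) ∨ (F ∧ T))
  →7  F

Answer: normal form = F  (in 7 steps)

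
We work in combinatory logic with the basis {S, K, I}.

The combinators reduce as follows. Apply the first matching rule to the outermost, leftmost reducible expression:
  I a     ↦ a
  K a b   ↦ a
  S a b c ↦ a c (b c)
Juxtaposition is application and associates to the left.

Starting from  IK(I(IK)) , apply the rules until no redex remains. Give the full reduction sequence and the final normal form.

Answer: normal form = KK  (in 3 steps)

Reduction:
  start: IK(I(IK))
  step 1: K(I(IK))
  step 2: K(IK)
  step 3: KK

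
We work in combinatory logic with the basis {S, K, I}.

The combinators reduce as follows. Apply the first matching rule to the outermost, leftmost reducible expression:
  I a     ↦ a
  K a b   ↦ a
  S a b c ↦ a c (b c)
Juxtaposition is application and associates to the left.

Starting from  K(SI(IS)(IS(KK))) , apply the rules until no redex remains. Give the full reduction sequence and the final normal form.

  start: K(SI(IS)(IS(KK)))
  →1  K(I(IS(KK))(IS(IS(KK))))
  →2  K(IS(KK)(IS(IS(KK))))
  →3  K(S(KK)(IS(IS(KK))))
  →4  K(S(KK)(S(IS(KK))))
  →5  K(S(KK)(S(S(KK))))

Answer: normal form = K(S(KK)(S(S(KK))))  (in 5 steps)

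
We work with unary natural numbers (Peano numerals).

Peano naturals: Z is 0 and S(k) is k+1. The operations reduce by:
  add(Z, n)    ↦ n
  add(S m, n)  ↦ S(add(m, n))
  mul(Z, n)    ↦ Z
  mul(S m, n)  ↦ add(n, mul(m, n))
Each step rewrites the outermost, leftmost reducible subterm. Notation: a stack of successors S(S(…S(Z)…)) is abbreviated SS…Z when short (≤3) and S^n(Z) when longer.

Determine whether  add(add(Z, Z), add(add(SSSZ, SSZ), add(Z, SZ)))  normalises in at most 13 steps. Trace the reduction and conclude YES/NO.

Answer: YES — reaches normal form S^6(Z) in 13 ≤ 13 steps

Working:
  start: add(add(Z, Z), add(add(SSSZ, SSZ), add(Z, SZ)))
  [1] add(Z, add(add(SSSZ, SSZ), add(Z, SZ)))
  [2] add(add(SSSZ, SSZ), add(Z, SZ))
  [3] add(S(add(SSZ, SSZ)), add(Z, SZ))
  [4] S(add(add(SSZ, SSZ), add(Z, SZ)))
  [5] S(add(S(add(SZ, SSZ)), add(Z, SZ)))
  [6] S(S(add(add(SZ, SSZ), add(Z, SZ))))
  [7] S(S(add(S(add(Z, SSZ)), add(Z, SZ))))
  [8] S(S(S(add(add(Z, SSZ), add(Z, SZ)))))
  [9] S(S(S(add(SSZ, add(Z, SZ)))))
  [10] S(S(S(S(add(SZ, add(Z, SZ))))))
  [11] S(S(S(S(S(add(Z, add(Z, SZ)))))))
  [12] S(S(S(S(S(add(Z, SZ))))))
  [13] S^6(Z)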